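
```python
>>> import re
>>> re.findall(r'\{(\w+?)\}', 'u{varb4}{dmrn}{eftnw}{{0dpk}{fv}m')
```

Walking the string: at [1:8] match '{varb4}', group 1 = 'varb4'; at [8:14] match '{dmrn}', group 1 = 'dmrn'; at [14:21] match '{eftnw}', group 1 = 'eftnw'; at [22:28] match '{0dpk}', group 1 = '0dpk'; at [28:32] match '{fv}', group 1 = 'fv'.
One capturing group, so `findall` returns just the captured substring from each match — 5 in all.

['varb4', 'dmrn', 'eftnw', '0dpk', 'fv']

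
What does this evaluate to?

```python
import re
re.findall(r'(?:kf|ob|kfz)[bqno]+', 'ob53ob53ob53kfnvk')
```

Walking the string: at [12:15] → 'kfn'.
Since nothing is captured, `findall` lists the 1 matched substring directly.

['kfn']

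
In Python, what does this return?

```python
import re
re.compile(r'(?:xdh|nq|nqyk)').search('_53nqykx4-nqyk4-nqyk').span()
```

(3, 5)

The regex engine tests alternatives in the order written; an earlier branch that matches wins even if a later one would match more.
`re.search` tries every starting position until one works.
The match spans [3:5] → 'nq'.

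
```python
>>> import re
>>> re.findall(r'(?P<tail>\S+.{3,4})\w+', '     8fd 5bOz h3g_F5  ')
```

['8fd 5bO', 'h3g_F']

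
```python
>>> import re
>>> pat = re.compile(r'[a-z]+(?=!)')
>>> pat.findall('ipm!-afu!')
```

Because the assertion is zero-width, the text it checks is not consumed and won't appear in the result.
Scanning left to right: at [0:3] → 'ipm'; at [5:8] → 'afu'.
`findall` yields the raw match text (2 of them) because the pattern has no groups.

['ipm', 'afu']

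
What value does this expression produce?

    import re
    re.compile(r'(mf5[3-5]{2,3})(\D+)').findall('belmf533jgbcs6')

[('mf533', 'jgbcs')]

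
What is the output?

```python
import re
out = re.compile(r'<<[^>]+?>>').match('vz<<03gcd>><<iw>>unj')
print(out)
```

None

With `match`, the pattern is implicitly anchored at the beginning.
Here the string doesn't start with a match, so the call returns None.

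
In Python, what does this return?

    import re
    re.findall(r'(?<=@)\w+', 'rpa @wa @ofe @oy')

The positive lookaround only admits positions where the adjacent text matches; those characters stay outside the span.
Since nothing is captured, `findall` lists the 3 matched substrings directly.

['wa', 'ofe', 'oy']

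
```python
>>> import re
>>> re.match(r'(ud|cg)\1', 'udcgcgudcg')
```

None

`match` is anchored at position 0; if the pattern doesn't fit there, it returns None.
Here position 0 doesn't satisfy it, so the call returns None.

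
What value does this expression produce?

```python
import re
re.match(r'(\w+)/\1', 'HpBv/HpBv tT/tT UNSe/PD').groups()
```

('HpBv',)

The match spans [0:9] → 'HpBv/HpBv'.
Captured: group 1 = 'HpBv'.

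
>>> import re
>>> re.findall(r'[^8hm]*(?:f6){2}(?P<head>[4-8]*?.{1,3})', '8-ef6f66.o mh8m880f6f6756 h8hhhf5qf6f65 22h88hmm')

The pattern matches zero or more of any character except [8hm], then the literal 'f6' repeated 2 times; then zero or more of a character in [4-8] (lazy), then 1 to 3 of any character (captured as 'head').
The `?` after the quantifier makes it lazy — it takes as little as possible before letting the rest of the pattern try.
Scanning left to right: at [1:10] match '-ef6f66.o', group 1 = '6.o'; at [17:25] match '0f6f6756', group 1 = '756'; at [31:41] match 'f5qf6f65 2', group 1 = '5 2'.
Because there's exactly one group, `findall` drops the full match and keeps group 1 from each hit.

['6.o', '756', '5 2']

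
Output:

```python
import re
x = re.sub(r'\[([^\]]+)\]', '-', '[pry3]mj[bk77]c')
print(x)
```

Matches: at [0:6] → '[pry3]'; at [8:14] → '[bk77]'.
`sub` substitutes '-' at each match site.

-mj-c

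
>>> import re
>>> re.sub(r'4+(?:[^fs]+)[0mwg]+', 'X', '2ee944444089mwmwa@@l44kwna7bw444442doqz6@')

Pattern: one or more of a literal '4'; then one or more of any character except [fs] (non-capturing group); then one or more of one of [0mwg].
Matches: at [4:29] → '44444089mwmwa@@l44kwna7bw'.
Every occurrence is swapped for 'X'.

'2ee9X444442doqz6@'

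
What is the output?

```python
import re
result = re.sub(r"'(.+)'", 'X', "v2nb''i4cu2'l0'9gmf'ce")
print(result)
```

v2nbXce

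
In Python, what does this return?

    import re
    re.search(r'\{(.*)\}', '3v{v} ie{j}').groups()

('v} ie{j',)

`re.search` scans for the first position where the pattern succeeds.
The match spans [2:11] → '{v} ie{j}'.
Captured: group 1 = 'v} ie{j'.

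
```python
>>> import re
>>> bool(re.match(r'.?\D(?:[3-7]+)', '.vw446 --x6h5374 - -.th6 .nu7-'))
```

Pattern: optionally any character, then a non-digit; then one or more of a character in [3-7] (non-capturing group).
`re.match` won't scan ahead — the pattern has to work from the very first character.
Here the string doesn't start with a match, so the call returns None, and `bool(None)` is False.

False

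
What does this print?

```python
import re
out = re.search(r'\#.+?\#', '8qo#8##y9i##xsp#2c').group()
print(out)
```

#8#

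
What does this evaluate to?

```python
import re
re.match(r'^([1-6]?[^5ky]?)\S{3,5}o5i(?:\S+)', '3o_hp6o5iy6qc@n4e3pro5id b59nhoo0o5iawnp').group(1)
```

'3o'

The match spans [0:24] → '3o_hp6o5iy6qc@n4e3pro5id'.
Captured: group 1 = '3o'.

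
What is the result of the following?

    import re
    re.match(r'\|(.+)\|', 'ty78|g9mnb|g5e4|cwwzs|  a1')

`re.match` only tries the pattern at the start of the string.
Here position 0 doesn't satisfy it, so the call returns None.

None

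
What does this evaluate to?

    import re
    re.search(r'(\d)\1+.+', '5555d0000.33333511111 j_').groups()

The match spans [0:24] → '5555d0000.33333511111 j_'.
Captured: group 1 = '5'.

('5',)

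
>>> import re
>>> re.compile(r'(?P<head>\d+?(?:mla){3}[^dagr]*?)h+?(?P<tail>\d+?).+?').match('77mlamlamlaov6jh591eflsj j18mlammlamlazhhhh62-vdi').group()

'77mlamlamlaov6jh59'

This matches one or more of a digit (lazy), then the literal 'mla' repeated 3 times, then zero or more of any character except [dagr] (lazy) (captured as 'head'); then one or more of a literal 'h' (lazy); then one or more of a digit (lazy) (captured as 'tail'); then one or more of any character (lazy).
`re.match` only tries the pattern at the start of the string.
The match spans [0:18] → '77mlamlamlaov6jh59'.
Captured: group 1 = '77mlamlamlaov6j', group 2 = '5'.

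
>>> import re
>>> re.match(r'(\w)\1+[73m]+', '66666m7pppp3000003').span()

(0, 7)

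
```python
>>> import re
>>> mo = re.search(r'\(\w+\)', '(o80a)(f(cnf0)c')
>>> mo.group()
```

The match spans [0:6] → '(o80a)'.

'(o80a)'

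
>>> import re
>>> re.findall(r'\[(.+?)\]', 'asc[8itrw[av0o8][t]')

['8itrw[av0o8', 't']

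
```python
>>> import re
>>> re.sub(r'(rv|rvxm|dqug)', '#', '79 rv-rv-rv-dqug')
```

'79 #-#-#-#'

Every occurrence is swapped for '#'.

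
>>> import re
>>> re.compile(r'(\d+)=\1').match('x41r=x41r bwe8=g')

None

`\1` has to match the exact text group 1 already captured.
With `match`, the pattern is implicitly anchored at the beginning.
Here position 0 doesn't satisfy it, so the call returns None.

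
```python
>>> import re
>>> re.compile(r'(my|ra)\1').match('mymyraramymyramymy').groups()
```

The match spans [0:4] → 'mymy'.
Captured: group 1 = 'my'.

('my',)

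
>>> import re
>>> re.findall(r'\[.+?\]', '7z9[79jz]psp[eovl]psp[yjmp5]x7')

['[79jz]', '[eovl]', '[yjmp5]']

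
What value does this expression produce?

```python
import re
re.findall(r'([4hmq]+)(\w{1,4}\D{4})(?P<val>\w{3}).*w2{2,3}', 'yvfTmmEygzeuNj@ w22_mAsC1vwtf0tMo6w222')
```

[('mm', 'Eygze', 'uNj')]

With 3 capturing groups, `findall` returns a 3-tuple per match.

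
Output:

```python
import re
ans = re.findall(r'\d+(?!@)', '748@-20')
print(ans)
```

Because the assertion is negative and zero-width, positions next to the forbidden text are skipped.
With no groups in the pattern, `findall` gives back each whole match — 2 here.

['74', '20']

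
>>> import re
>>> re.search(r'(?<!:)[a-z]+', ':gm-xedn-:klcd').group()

'm'

Because the assertion is negative and zero-width, positions next to the forbidden text are skipped.
The match spans [2:3] → 'm'.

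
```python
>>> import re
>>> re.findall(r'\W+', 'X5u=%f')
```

This matches one or more of a non-word character.
Matches: at [3:5] → '=%'.
Since nothing is captured, `findall` lists the 1 matched substring directly.

['=%']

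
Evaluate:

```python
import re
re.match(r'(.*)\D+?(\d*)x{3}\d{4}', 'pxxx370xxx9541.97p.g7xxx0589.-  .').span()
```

The pattern matches zero or more of any character (captured); then one or more of a non-digit (lazy); then zero or more of a digit (captured); then exactly 3 of the literal 'x', then exactly 4 of a digit.
`match` is anchored at position 0; if the pattern doesn't fit there, it returns None.
The match spans [0:28] → 'pxxx370xxx9541.97p.g7xxx0589'.
Captured: group 1 = 'pxxx370xxx9541.97p.', group 2 = '7'.

(0, 28)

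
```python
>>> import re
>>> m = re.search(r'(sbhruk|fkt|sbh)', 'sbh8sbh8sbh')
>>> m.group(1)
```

'sbh'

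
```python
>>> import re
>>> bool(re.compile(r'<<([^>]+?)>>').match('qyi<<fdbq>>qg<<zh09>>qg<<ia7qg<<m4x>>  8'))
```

False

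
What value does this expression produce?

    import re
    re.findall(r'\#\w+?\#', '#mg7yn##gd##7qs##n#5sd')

Matches: at [0:7] → '#mg7yn#'; at [7:11] → '#gd#'; at [11:16] → '#7qs#'; at [16:19] → '#n#'.
No capturing groups, so `findall` returns the 4 full match strings.

['#mg7yn#', '#gd#', '#7qs#', '#n#']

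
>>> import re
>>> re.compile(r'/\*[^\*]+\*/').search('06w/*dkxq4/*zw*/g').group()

The match spans [10:16] → '/*zw*/'.

'/*zw*/'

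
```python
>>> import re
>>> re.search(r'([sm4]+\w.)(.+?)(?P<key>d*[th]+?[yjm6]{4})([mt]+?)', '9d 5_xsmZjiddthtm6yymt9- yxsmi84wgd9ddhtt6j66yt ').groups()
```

('smZj', 'i', 'ddthtm6yy', 'm')

Pattern: one or more of one of [sm4], then a word character, then any character (captured); then one or more of any character (lazy) (captured); then zero or more of the literal 'd', then one or more of one of [th] (lazy), then exactly 4 of one of [yjm6] (captured as 'key'); then one or more of one of [mt] (lazy) (captured).
`re.search` tries every starting position until one works.
The match spans [6:21] → 'smZjiddthtm6yym'.
Captured: group 1 = 'smZj', group 2 = 'i', group 3 = 'ddthtm6yy', group 4 = 'm'.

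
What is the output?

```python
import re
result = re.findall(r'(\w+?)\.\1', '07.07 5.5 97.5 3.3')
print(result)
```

['07', '5', '3']

After group 1 captures some text, `\1` only succeeds where that same text appears again.
One capturing group, so `findall` returns just the captured substring from each match — 3 in all.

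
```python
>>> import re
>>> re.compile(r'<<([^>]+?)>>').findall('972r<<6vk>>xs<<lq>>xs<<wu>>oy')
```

['6vk', 'lq', 'wu']

Scanning left to right: at [4:11] match '<<6vk>>', group 1 = '6vk'; at [13:19] match '<<lq>>', group 1 = 'lq'; at [21:27] match '<<wu>>', group 1 = 'wu'.
With a single group, `findall` returns only what that group captured — 3 items.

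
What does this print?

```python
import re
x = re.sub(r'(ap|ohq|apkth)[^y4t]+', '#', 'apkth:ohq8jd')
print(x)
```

#th:#

The regex engine tests alternatives in the order written; an earlier branch that matches wins even if a later one would match more.
`sub` substitutes '#' at each match site.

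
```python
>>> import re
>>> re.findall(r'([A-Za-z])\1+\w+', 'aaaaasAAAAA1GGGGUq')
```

`\1` is not a pattern — it's the concrete string captured by group 1, re-applied verbatim.
Matches: at [0:18] match 'aaaaasAAAAA1GGGGUq', group 1 = 'a'.
With a single group, `findall` returns only what that group captured — 1 item.

['a']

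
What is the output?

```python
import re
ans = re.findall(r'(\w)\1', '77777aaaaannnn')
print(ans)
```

After group 1 captures some text, `\1` only succeeds where that same text appears again.
Scanning left to right: at [0:2] match '77', group 1 = '7'; at [2:4] match '77', group 1 = '7'; at [5:7] match 'aa', group 1 = 'a'; at [7:9] match 'aa', group 1 = 'a'; at [10:12] match 'nn', group 1 = 'n'; ….
With a single group, `findall` returns only what that group captured — 6 items.

['7', '7', 'a', 'a', 'n', 'n']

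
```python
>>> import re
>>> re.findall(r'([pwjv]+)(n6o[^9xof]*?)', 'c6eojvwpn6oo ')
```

[('jvwp', 'n6o')]

Pattern: one or more of one of [pwjv] (captured); then the literal 'n6o', then zero or more of any character except [9xof] (lazy) (captured).
Matches: at [4:11] match 'jvwpn6o', groups = ('jvwp', 'n6o').
2 groups means the one result is a tuple of 2 captured strings — 1 here.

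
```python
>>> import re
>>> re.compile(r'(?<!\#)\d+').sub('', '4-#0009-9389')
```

'-#0-'

Because the assertion is negative and zero-width, positions next to the forbidden text are skipped.
Matches: at [0:1] → '4'; at [4:7] → '009'; at [8:12] → '9389'.
`sub` substitutes '' at each match site.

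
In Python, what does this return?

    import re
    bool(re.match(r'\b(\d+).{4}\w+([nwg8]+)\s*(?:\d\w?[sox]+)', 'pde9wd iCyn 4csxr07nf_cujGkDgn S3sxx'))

False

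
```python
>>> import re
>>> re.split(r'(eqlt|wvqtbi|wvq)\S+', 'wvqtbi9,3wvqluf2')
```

['', 'wvqtbi', '']

Alternation isn't longest-match — the leftmost alternative that fits at this position is chosen.
Matches to split on: at [0:16] → 'wvqtbi9,3wvqluf2'.
`re.split` interleaves the captured-group text with the surrounding fragments.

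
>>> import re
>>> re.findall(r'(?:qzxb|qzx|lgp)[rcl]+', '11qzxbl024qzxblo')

['qzxbl', 'qzxbl']

Matches: at [2:7] → 'qzxbl'; at [10:15] → 'qzxbl'.
`findall` yields the raw match text (2 of them) because the pattern has no groups.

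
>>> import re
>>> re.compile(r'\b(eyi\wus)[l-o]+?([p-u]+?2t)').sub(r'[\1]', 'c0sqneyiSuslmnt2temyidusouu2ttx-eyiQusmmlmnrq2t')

'c0sqneyiSuslmnt2temyidusouu2ttx-[eyiQus]'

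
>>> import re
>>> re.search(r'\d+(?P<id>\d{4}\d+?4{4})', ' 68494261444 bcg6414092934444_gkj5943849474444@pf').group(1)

The pattern matches one or more of a digit; then exactly 4 of a digit, then one or more of a digit (lazy), then exactly 4 of a literal '4' (captured as 'id').
Unlike `match`, `search` isn't anchored — it looks for the pattern anywhere in the string.
The match spans [16:29] → '6414092934444'.
Captured: group 1 = '092934444'.

'092934444'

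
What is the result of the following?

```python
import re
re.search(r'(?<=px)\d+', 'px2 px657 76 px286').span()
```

The lookaround is zero-width — it requires the adjacent text to match without consuming it, so the asserted text isn't part of the match.
The match spans [2:3] → '2'.

(2, 3)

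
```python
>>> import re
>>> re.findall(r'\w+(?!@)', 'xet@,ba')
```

Because the assertion is negative and zero-width, positions next to the forbidden text are skipped.
With no groups in the pattern, `findall` gives back each whole match — 2 here.

['xe', 'ba']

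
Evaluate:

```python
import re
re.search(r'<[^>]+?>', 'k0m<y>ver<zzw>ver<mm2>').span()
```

(3, 6)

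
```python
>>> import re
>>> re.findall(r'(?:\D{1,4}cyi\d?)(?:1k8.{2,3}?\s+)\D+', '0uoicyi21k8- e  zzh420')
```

['uoicyi21k8- e  zzh']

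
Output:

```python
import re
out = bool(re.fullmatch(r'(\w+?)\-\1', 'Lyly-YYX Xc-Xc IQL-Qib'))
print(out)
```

False

`fullmatch` succeeds only if the pattern covers the string from start to end.
Here the string isn't matched end-to-end, so the call returns None, and `bool(None)` is False.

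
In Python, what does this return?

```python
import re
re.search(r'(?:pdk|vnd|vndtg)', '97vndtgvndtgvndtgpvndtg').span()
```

(2, 5)

Branches in `(...|...)` are attempted left-to-right; the first branch that allows the whole pattern to succeed is taken.
`re.search` tries every starting position until one works.
The match spans [2:5] → 'vnd'.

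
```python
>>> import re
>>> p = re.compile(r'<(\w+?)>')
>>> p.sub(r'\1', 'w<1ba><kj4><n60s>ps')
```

'w1bakj4n60sps'

Matches: at [1:6] → '<1ba>'; at [6:11] → '<kj4>'; at [11:17] → '<n60s>'.
The replacement refers to a captured group, so each match is rewritten using its own captured text.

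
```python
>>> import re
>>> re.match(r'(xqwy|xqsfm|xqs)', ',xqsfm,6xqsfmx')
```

`re.match` won't scan ahead — the pattern has to work from the very first character.
Here the string doesn't start with a match, so the call returns None.

None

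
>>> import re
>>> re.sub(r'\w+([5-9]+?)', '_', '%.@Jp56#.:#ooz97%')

'%.@_#.:#_%'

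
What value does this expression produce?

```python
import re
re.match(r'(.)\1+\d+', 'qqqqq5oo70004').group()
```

'qqqqq5'

`re.match` won't scan ahead — the pattern has to work from the very first character.
The match spans [0:6] → 'qqqqq5'.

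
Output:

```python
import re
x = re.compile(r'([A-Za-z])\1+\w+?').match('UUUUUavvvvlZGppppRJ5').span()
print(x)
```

After group 1 captures some text, `\1` only succeeds where that same text appears again.
`re.match` only tries the pattern at the start of the string.
The match spans [0:6] → 'UUUUUa'.
Captured: group 1 = 'U'.

(0, 6)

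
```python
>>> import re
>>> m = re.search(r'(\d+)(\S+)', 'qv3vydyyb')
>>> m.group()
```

'3vydyyb'

Pattern: one or more of a digit (captured); then one or more of a non-whitespace character (captured).
`re.search` scans for the first position where the pattern succeeds.
The match spans [2:9] → '3vydyyb'.
Captured: group 1 = '3', group 2 = 'vydyyb'.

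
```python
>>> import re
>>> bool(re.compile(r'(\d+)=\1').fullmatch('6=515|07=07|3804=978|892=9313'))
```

False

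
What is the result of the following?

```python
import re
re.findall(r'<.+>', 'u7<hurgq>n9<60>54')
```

['<hurgq>n9<60>']

Scanning left to right: at [2:15] → '<hurgq>n9<60>'.
With no groups in the pattern, `findall` gives back each whole match — 1 here.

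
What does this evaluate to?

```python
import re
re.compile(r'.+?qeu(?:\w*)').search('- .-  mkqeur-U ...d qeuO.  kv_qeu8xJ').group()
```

'- .-  mkqeur'

This matches one or more of any character (lazy), then the literal 'qeu'; then zero or more of a word character (non-capturing group).
Unlike `match`, `search` isn't anchored — it looks for the pattern anywhere in the string.
The match spans [0:12] → '- .-  mkqeur'.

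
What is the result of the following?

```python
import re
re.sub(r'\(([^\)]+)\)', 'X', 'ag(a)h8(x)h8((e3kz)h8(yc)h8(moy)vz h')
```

Matches: at [2:5] → '(a)'; at [7:10] → '(x)'; at [12:19] → '((e3kz)'; at [21:25] → '(yc)'; at [27:32] → '(moy)'.
Each match is replaced by 'X'.

'agXh8Xh8Xh8Xh8Xvz h'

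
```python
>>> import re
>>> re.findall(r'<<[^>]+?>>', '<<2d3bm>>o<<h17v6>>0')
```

Since nothing is captured, `findall` lists the 2 matched substrings directly.

['<<2d3bm>>', '<<h17v6>>']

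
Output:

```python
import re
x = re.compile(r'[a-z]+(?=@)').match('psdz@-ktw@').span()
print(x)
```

`re.match` only tries the pattern at the start of the string.
The match spans [0:4] → 'psdz'.

(0, 4)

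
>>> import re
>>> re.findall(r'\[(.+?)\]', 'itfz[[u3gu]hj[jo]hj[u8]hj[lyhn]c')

Because the quantifier is non-greedy, it stops expanding at the earliest point where the rest of the pattern can succeed.
Scanning left to right: at [4:11] match '[[u3gu]', group 1 = '[u3gu'; at [13:17] match '[jo]', group 1 = 'jo'; at [19:23] match '[u8]', group 1 = 'u8'; at [25:31] match '[lyhn]', group 1 = 'lyhn'.
`findall` collects group 1 from each match (4 total).

['[u3gu', 'jo', 'u8', 'lyhn']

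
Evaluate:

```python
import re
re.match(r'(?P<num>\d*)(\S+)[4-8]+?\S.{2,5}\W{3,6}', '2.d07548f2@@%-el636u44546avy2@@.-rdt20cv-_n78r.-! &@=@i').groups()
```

('2', '.d07548f2@@%-el636u44546avy2@@.-rdt20cv-_n7')

The pattern matches zero or more of a digit (captured as 'num'); then one or more of a non-whitespace character (captured); then one or more of a character in [4-8] (lazy); then a non-whitespace character, then 2 to 5 of any character, then 3 to 6 of a non-word character.
With `match`, the pattern is implicitly anchored at the beginning.
The match spans [0:54] → '2.d07548f2@@%-el636u44546avy2@@.-rdt20cv-_n78r.-! &@=@'.
Captured: group 1 = '2', group 2 = '.d07548f2@@%-el636u44546avy2@@.-rdt20cv-_n7'.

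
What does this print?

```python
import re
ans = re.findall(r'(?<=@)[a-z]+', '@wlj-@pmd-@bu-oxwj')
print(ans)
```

The positive lookaround only admits positions where the adjacent text matches; those characters stay outside the span.
Walking the string: at [1:4] → 'wlj'; at [6:9] → 'pmd'; at [11:13] → 'bu'.
`findall` yields the raw match text (3 of them) because the pattern has no groups.

['wlj', 'pmd', 'bu']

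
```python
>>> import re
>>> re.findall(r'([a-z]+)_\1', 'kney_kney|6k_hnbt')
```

A backreference is literal: `\1` must see the identical characters the first group matched.
One capturing group, so `findall` returns just the captured substring from the one match — 1 in all.

['kney']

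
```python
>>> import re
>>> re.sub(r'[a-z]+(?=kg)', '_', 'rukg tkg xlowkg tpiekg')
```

'_kg _kg _kg _kg'

Lookahead/lookbehind check context without consuming it, so the matched span excludes the asserted characters.
Each match is replaced by '_'.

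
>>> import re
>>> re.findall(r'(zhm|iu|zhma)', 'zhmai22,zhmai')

Alternation isn't longest-match — the leftmost alternative that fits at this position is chosen.
One capturing group, so `findall` returns just the captured substring from each match — 2 in all.

['zhm', 'zhm']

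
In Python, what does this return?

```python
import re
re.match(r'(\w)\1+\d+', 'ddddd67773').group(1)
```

'd'

The match spans [0:10] → 'ddddd67773'.
Captured: group 1 = 'd'.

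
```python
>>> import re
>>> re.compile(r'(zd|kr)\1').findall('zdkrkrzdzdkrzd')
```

The backreference `\1` re-matches whatever the first group consumed, character for character.
Walking the string: at [2:6] match 'krkr', group 1 = 'kr'; at [6:10] match 'zdzd', group 1 = 'zd'.
One capturing group, so `findall` returns just the captured substring from each match — 2 in all.

['kr', 'zd']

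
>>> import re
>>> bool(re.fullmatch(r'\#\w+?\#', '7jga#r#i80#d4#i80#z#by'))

False

`fullmatch` succeeds only if the pattern covers the string from start to end.
Here the pattern can't cover the whole string, so the call returns None, and `bool(None)` is False.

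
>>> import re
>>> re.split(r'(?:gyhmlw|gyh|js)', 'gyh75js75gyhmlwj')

Alternation isn't longest-match — the leftmost alternative that fits at this position is chosen.
Splitting on the pattern gives 4 pieces.

['', '75', '75', 'j']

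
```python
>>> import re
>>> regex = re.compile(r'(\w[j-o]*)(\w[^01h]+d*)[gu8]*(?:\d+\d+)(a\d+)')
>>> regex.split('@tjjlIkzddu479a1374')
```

The pattern matches a word character, then zero or more of a character in [j-o] (captured); then a word character, then one or more of any character except [01h], then zero or more of the literal 'd' (captured); then zero or more of one of [gu8]; then one or more of a digit, then one or more of a digit (non-capturing group); then the literal 'a', then one or more of a digit (captured).
Matches to split on: at [1:19] → 'tjjlIkzddu479a1374'.
Because the pattern has a capturing group, `split` also inserts each captured text between the pieces.

['@', 'tjjl', 'Ikzddu4', 'a1374', '']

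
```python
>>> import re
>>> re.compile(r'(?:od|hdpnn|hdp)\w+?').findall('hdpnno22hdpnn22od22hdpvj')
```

['hdpnno', 'hdpnn2', 'od2', 'hdpv']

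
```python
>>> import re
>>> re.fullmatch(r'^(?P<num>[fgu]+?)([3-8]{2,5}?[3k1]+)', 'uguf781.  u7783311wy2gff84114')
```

None

`re.fullmatch` is like wrapping the pattern in `^…$` (in single-line mode).
Here the pattern can't cover the whole string, so the call returns None.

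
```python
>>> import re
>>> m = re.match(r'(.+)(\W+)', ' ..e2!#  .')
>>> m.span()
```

Pattern: one or more of any character (captured); then one or more of a non-word character (captured).
`re.match` won't scan ahead — the pattern has to work from the very first character.
The match spans [0:10] → ' ..e2!#  .'.
Captured: group 1 = ' ..e2!#  ', group 2 = '.'.

(0, 10)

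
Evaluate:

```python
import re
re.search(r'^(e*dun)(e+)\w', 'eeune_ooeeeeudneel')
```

None

The pattern matches anchored at the start of the string; then zero or more of the literal 'e', then the literal 'dun' (captured); then one or more of a literal 'e' (captured); then a word character.
Unlike `match`, `search` isn't anchored — it looks for the pattern anywhere in the string.
Here no position works, so the call returns None.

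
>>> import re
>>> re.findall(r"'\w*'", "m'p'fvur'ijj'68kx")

`findall` yields the raw match text (2 of them) because the pattern has no groups.

["'p'", "'ijj'"]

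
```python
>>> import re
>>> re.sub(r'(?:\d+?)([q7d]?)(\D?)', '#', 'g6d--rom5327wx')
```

'g#-rom###x'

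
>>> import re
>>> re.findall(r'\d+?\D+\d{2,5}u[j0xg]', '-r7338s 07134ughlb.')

The pattern matches one or more of a digit (lazy); then one or more of a non-digit, then 2 to 5 of a digit; then a literal 'u', then one of [j0xg].
Scanning left to right: at [2:15] → '7338s 07134ug'.
No capturing groups, so `findall` returns the 1 full match string.

['7338s 07134ug']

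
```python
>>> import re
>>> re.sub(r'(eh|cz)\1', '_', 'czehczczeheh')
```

`\1` has to match the exact text group 1 already captured.
`sub` substitutes '_' at each match site.

'czeh__'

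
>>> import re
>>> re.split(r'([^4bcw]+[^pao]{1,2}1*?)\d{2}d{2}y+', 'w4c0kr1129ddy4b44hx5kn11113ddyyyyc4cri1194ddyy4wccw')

['w4c', '0kr11', '4b44', 'hx5kn111', 'c4c', 'ri11', '4wccw']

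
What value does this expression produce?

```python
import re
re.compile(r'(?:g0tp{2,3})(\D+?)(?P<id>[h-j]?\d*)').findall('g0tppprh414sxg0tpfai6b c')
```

[('r', 'h414')]

The pattern matches the literal 'g0t', then 2 to 3 of a literal 'p' (non-capturing group); then one or more of a non-digit (lazy) (captured); then optionally a character in [h-j], then zero or more of a digit (captured as 'id').
`findall` packs the 2 group values into a tuple for every match.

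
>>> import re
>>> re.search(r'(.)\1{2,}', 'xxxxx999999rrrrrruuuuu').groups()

('x',)

`\1` has to match the exact text group 1 already captured.
`search` walks the string left to right and returns the first match it finds.
The match spans [0:5] → 'xxxxx'.
Captured: group 1 = 'x'.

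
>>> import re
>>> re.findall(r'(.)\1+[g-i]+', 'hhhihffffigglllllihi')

`\1` is not a pattern — it's the concrete string captured by group 1, re-applied verbatim.
Walking the string: at [0:5] match 'hhhih', group 1 = 'h'; at [5:12] match 'ffffigg', group 1 = 'f'; at [12:20] match 'lllllihi', group 1 = 'l'.
Because there's exactly one group, `findall` drops the full match and keeps group 1 from each hit.

['h', 'f', 'l']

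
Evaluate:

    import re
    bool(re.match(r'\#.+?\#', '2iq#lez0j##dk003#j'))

With `match`, the pattern is implicitly anchored at the beginning.
Here position 0 doesn't satisfy it, so the call returns None, and `bool(None)` is False.

False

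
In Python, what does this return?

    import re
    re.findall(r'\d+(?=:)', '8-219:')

The lookaround is zero-width — it requires the adjacent text to match without consuming it, so the asserted text isn't part of the match.
Matches: at [2:5] → '219'.
`findall` yields the raw match text (1 of them) because the pattern has no groups.

['219']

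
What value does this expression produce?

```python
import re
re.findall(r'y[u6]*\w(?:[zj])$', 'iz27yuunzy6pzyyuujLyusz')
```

['yusz']

This matches the literal 'y', then zero or more of one of [u6], then a word character; then one of [zj] (non-capturing group); then anchored at the end.
Scanning left to right: at [19:23] → 'yusz'.
With no groups in the pattern, `findall` gives back each whole match — 1 here.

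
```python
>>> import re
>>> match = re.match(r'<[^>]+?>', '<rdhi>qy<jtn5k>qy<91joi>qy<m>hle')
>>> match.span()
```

`match` is anchored at position 0; if the pattern doesn't fit there, it returns None.
The match spans [0:6] → '<rdhi>'.

(0, 6)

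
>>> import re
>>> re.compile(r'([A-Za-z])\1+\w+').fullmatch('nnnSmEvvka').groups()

The match spans [0:10] → 'nnnSmEvvka'.
Captured: group 1 = 'n'.

('n',)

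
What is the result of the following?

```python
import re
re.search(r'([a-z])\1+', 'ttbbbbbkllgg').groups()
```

The match spans [0:2] → 'tt'.
Captured: group 1 = 't'.

('t',)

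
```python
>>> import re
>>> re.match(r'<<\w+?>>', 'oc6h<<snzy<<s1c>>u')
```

None

`match` is anchored at position 0; if the pattern doesn't fit there, it returns None.
Here the string doesn't start with a match, so the call returns None.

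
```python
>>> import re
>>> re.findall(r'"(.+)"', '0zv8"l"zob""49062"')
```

['l"zob""49062']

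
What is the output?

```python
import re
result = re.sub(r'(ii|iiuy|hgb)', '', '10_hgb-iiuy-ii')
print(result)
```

10_-uy-

Alternation tries branches left to right and keeps the first one that lets the overall match succeed at that position.
Matches: at [3:6] → 'hgb'; at [7:9] → 'ii'; at [12:14] → 'ii'.
Each match is replaced by ''.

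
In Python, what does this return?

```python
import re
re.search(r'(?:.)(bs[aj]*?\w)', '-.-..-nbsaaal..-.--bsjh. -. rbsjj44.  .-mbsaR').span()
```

(6, 10)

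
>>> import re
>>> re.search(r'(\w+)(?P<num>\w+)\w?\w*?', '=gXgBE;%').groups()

('gXgB', 'E')

The match spans [1:6] → 'gXgBE'.
Captured: group 1 = 'gXgB', group 2 = 'E'.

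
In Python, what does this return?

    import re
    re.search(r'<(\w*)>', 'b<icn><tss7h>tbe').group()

'<icn>'

The match spans [1:6] → '<icn>'.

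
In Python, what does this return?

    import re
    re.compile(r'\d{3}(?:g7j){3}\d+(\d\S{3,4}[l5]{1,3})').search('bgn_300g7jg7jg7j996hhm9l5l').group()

'300g7jg7jg7j996hhm9l5l'

The pattern matches exactly 3 of a digit, then the literal 'g7j' repeated 3 times, then one or more of a digit; then a digit, then 3 to 4 of a non-whitespace character, then 1 to 3 of one of [l5] (captured).
`search` walks the string left to right and returns the first match it finds.
The match spans [4:26] → '300g7jg7jg7j996hhm9l5l'.
Captured: group 1 = '6hhm9l5l'.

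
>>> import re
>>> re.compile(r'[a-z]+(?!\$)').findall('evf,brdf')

The negative lookahead/lookbehind blocks any match where the forbidden context is present.
With no groups in the pattern, `findall` gives back each whole match — 2 here.

['evf', 'brdf']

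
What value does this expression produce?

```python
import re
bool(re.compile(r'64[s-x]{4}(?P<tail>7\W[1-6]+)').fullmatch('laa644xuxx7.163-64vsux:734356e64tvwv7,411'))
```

False

This matches the literal '64', then exactly 4 of a character in [s-x]; then the literal '7', then a non-word character, then one or more of a character in [1-6] (captured as 'tail').
`fullmatch` succeeds only if the pattern covers the string from start to end.
Here there's no way to consume every character, so the call returns None, and `bool(None)` is False.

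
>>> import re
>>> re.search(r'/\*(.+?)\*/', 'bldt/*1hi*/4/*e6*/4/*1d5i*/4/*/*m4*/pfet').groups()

The match spans [4:11] → '/*1hi*/'.
Captured: group 1 = '1hi'.

('1hi',)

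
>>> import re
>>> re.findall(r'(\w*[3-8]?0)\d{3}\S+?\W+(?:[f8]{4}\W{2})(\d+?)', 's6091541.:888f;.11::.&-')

[('s60', '1')]

Pattern: zero or more of a word character, then optionally a character in [3-8], then a literal '0' (captured); then exactly 3 of a digit, then one or more of a non-whitespace character (lazy), then one or more of a non-word character; then exactly 4 of one of [f8], then exactly 2 of a non-word character (non-capturing group); then one or more of a digit (lazy) (captured).
Because the quantifier is non-greedy, it stops expanding at the earliest point where the rest of the pattern can succeed.
Matches: at [0:17] match 's6091541.:888f;.1', groups = ('s60', '1').
Multiple groups make `findall` return tuples — one 2-tuple for the one match.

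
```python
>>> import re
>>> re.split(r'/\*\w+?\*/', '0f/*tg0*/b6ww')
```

['0f', 'b6ww']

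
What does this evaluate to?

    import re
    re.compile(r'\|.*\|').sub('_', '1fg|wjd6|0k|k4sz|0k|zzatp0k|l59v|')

Matches: at [3:33] → '|wjd6|0k|k4sz|0k|zzatp0k|l59v|'.
`sub` substitutes '_' at each match site.

'1fg_'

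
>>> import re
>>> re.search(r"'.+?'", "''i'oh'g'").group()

"''i'"

With the lazy modifier that quantifier settles for the fewest repetitions that let the rest of the pattern succeed (the atoms after it are unaffected and can still be greedy).
`search` walks the string left to right and returns the first match it finds.
The match spans [0:4] → "''i'".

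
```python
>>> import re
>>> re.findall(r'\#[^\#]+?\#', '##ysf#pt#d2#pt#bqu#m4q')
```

Walking the string: at [1:6] → '#ysf#'; at [8:12] → '#d2#'; at [14:19] → '#bqu#'.
`findall` yields the raw match text (3 of them) because the pattern has no groups.

['#ysf#', '#d2#', '#bqu#']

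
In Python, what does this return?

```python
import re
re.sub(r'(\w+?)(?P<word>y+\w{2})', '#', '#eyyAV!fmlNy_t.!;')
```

'##!#.!;'

`sub` substitutes '#' at each match site.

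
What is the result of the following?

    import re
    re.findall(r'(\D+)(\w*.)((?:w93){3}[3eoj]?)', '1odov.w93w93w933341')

[('odov', '.', 'w93w93w933')]

This matches one or more of a non-digit (captured); then zero or more of a word character, then any character (captured); then the literal 'w93' repeated 3 times, then optionally one of [3eoj] (captured).
Walking the string: at [1:16] match 'odov.w93w93w933', groups = ('odov', '.', 'w93w93w933').
3 groups means the one result is a tuple of 3 captured strings — 1 here.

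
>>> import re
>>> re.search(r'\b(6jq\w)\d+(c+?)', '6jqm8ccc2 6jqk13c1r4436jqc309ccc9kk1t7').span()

(0, 6)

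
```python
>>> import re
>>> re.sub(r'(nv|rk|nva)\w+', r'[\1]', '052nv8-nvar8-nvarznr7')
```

'052[nv]-[nv]-[nv]'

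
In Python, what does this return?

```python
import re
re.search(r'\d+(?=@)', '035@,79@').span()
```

Because the assertion is zero-width, the text it checks is not consumed and won't appear in the result.
`search` walks the string left to right and returns the first match it finds.
The match spans [0:3] → '035'.

(0, 3)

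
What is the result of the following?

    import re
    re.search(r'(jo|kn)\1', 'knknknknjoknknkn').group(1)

The backreference `\1` re-matches whatever the first group consumed, character for character.
`search` walks the string left to right and returns the first match it finds.
The match spans [0:4] → 'knkn'.
Captured: group 1 = 'kn'.

'kn'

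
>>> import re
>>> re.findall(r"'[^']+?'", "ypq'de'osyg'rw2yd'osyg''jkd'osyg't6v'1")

["'de'", "'rw2yd'", "'jkd'", "'t6v'"]

Since nothing is captured, `findall` lists the 4 matched substrings directly.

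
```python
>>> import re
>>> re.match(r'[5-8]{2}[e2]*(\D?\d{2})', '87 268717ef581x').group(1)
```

' 26'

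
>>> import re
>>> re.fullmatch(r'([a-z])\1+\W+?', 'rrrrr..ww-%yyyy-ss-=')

`re.fullmatch` is like wrapping the pattern in `^…$` (in single-line mode).
Here there's no way to consume every character, so the call returns None.

None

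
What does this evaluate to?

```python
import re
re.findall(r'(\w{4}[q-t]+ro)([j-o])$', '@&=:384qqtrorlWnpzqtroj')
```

[('Wnpzqtro', 'j')]

Pattern: exactly 4 of a word character, then one or more of a character in [q-t], then the literal 'ro' (captured); then a character in [j-o] (captured); then anchored at the end.
Walking the string: at [14:23] match 'Wnpzqtroj', groups = ('Wnpzqtro', 'j').
Multiple groups make `findall` return tuples — one 2-tuple for the one match.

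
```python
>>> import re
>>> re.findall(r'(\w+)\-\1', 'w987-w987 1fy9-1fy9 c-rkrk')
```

The backreference `\1` re-matches whatever the first group consumed, character for character.
One capturing group, so `findall` returns just the captured substring from each match — 2 in all.

['w987', '1fy9']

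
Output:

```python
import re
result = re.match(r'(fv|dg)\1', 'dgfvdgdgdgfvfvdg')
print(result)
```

`re.match` only tries the pattern at the start of the string.
Here the pattern fails at index 0, so the call returns None.

None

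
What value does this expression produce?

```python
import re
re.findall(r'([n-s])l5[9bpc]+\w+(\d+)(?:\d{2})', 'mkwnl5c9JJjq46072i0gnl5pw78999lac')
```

Multiple groups make `findall` return tuples — one 2-tuple for the one match.

[('n', '9')]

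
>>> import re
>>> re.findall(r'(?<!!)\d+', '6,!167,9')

The negative lookahead/lookbehind blocks any match where the forbidden context is present.
Walking the string: at [0:1] → '6'; at [4:6] → '67'; at [7:8] → '9'.
No capturing groups, so `findall` returns the 3 full match strings.

['6', '67', '9']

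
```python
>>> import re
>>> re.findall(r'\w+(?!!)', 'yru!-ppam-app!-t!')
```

['yr', 'ppam', 'ap']

Because the assertion is negative and zero-width, positions next to the forbidden text are skipped.
No capturing groups, so `findall` returns the 3 full match strings.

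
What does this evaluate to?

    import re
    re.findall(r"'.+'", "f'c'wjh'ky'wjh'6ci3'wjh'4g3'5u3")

["'c'wjh'ky'wjh'6ci3'wjh'4g3'"]

No capturing groups, so `findall` returns the 1 full match string.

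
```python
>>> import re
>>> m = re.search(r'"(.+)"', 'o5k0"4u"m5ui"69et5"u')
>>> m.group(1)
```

'4u"m5ui"69et5'

The match spans [4:19] → '"4u"m5ui"69et5"'.
Captured: group 1 = '4u"m5ui"69et5'.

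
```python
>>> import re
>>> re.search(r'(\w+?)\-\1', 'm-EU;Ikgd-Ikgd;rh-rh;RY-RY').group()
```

'Ikgd-Ikgd'

`\1` is not a pattern — it's the concrete string captured by group 1, re-applied verbatim.
The match spans [5:14] → 'Ikgd-Ikgd'.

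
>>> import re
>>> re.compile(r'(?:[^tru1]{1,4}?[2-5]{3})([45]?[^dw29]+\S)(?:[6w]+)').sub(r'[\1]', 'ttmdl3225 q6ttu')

The pattern matches 1 to 4 of any character except [tru1] (lazy), then exactly 3 of a character in [2-5] (non-capturing group); then optionally one of [45], then one or more of any character except [dw29], then a non-whitespace character (captured); then one or more of one of [6w] (non-capturing group).
Because the quantifier is non-greedy, it stops expanding at the earliest point where the rest of the pattern can succeed.
Matches: at [2:12] → 'mdl3225 q6'.
`\1` in the replacement pulls in group 1's text for each match.

'tt[5 q]ttu'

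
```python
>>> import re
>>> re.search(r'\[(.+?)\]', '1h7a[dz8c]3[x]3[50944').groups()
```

('dz8c',)

Because the quantifier is non-greedy, it stops expanding at the earliest point where the rest of the pattern can succeed.
`search` walks the string left to right and returns the first match it finds.
The match spans [4:10] → '[dz8c]'.
Captured: group 1 = 'dz8c'.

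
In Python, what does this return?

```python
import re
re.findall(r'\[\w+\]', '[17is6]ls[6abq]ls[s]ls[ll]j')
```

`findall` yields the raw match text (4 of them) because the pattern has no groups.

['[17is6]', '[6abq]', '[s]', '[ll]']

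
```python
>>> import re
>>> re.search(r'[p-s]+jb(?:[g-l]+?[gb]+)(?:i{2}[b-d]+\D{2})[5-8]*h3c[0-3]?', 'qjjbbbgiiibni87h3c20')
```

This matches one or more of a character in [p-s], then the literal 'jb'; then one or more of a character in [g-l] (lazy), then one or more of one of [gb] (non-capturing group); then exactly 2 of a literal 'i', then one or more of a character in [b-d], then exactly 2 of a non-digit (non-capturing group); then zero or more of a character in [5-8], then the literal 'h3c', then optionally a character in [0-3].
Here no position works, so the call returns None.

None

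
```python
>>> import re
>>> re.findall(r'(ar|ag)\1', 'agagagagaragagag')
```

['ag', 'ag', 'ag']

`\1` has to match the exact text group 1 already captured.
Walking the string: at [0:4] match 'agag', group 1 = 'ag'; at [4:8] match 'agag', group 1 = 'ag'; at [10:14] match 'agag', group 1 = 'ag'.
With a single group, `findall` returns only what that group captured — 3 items.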